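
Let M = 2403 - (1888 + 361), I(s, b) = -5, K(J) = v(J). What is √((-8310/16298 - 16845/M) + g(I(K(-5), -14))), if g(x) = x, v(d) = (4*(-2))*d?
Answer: I*√180943767811730/1254946 ≈ 10.719*I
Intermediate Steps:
v(d) = -8*d
K(J) = -8*J
M = 154 (M = 2403 - 1*2249 = 2403 - 2249 = 154)
√((-8310/16298 - 16845/M) + g(I(K(-5), -14))) = √((-8310/16298 - 16845/154) - 5) = √((-8310*1/16298 - 16845*1/154) - 5) = √((-4155/8149 - 16845/154) - 5) = √(-137909775/1254946 - 5) = √(-144184505/1254946) = I*√180943767811730/1254946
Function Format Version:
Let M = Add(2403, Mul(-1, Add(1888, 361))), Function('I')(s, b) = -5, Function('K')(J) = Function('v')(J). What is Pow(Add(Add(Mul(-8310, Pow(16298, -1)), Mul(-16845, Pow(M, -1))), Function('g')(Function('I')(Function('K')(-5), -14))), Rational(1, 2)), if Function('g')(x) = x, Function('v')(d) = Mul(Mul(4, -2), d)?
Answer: Mul(Rational(1, 1254946), I, Pow(180943767811730, Rational(1, 2))) ≈ Mul(10.719, I)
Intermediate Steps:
Function('v')(d) = Mul(-8, d)
Function('K')(J) = Mul(-8, J)
M = 154 (M = Add(2403, Mul(-1, 2249)) = Add(2403, -2249) = 154)
Pow(Add(Add(Mul(-8310, Pow(16298, -1)), Mul(-16845, Pow(M, -1))), Function('g')(Function('I')(Function('K')(-5), -14))), Rational(1, 2)) = Pow(Add(Add(Mul(-8310, Pow(16298, -1)), Mul(-16845, Pow(154, -1))), -5), Rational(1, 2)) = Pow(Add(Add(Mul(-8310, Rational(1, 16298)), Mul(-16845, Rational(1, 154))), -5), Rational(1, 2)) = Pow(Add(Add(Rational(-4155, 8149), Rational(-16845, 154)), -5), Rational(1, 2)) = Pow(Add(Rational(-137909775, 1254946), -5), Rational(1, 2)) = Pow(Rational(-144184505, 1254946), Rational(1, 2)) = Mul(Rational(1, 1254946), I, Pow(180943767811730, Rational(1, 2)))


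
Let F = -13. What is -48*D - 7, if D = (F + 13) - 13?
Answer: 617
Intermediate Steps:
D = -13 (D = (-13 + 13) - 13 = 0 - 13 = -13)
-48*D - 7 = -48*(-13) - 7 = 624 - 7 = 617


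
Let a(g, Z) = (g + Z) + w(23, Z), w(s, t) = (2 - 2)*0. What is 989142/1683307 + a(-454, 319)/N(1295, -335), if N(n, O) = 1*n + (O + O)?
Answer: 78193461/210413375 ≈ 0.37162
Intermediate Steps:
w(s, t) = 0 (w(s, t) = 0*0 = 0)
N(n, O) = n + 2*O
a(g, Z) = Z + g (a(g, Z) = (g + Z) + 0 = (Z + g) + 0 = Z + g)
989142/1683307 + a(-454, 319)/N(1295, -335) = 989142/1683307 + (319 - 454)/(1295 + 2*(-335)) = 989142*(1/1683307) - 135/(1295 - 670) = 989142/1683307 - 135/625 = 989142/1683307 - 135*1/625 = 989142/1683307 - 27/125 = 78193461/210413375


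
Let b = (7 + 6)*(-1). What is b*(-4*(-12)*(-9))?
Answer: 5616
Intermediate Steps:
b = -13 (b = 13*(-1) = -13)
b*(-4*(-12)*(-9)) = -13*(-4*(-12))*(-9) = -624*(-9) = -13*(-432) = 5616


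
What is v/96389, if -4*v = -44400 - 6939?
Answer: 51339/385556 ≈ 0.13316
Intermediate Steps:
v = 51339/4 (v = -(-44400 - 6939)/4 = -1/4*(-51339) = 51339/4 ≈ 12835.)
v/96389 = (51339/4)/96389 = (51339/4)*(1/96389) = 51339/385556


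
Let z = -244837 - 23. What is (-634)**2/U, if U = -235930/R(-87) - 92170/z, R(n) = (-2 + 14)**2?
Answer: -118107535392/481304561 ≈ -245.39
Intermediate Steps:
R(n) = 144 (R(n) = 12**2 = 144)
z = -244860
U = -481304561/293832 (U = -235930/144 - 92170/(-244860) = -235930*1/144 - 92170*(-1/244860) = -117965/72 + 9217/24486 = -481304561/293832 ≈ -1638.0)
(-634)**2/U = (-634)**2/(-481304561/293832) = 401956*(-293832/481304561) = -118107535392/481304561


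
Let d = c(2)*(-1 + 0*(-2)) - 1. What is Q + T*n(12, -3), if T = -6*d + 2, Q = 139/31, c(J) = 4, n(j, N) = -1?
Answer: -853/31 ≈ -27.516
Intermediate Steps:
Q = 139/31 (Q = 139*(1/31) = 139/31 ≈ 4.4839)
d = -5 (d = 4*(-1 + 0*(-2)) - 1 = 4*(-1 + 0) - 1 = 4*(-1) - 1 = -4 - 1 = -5)
T = 32 (T = -6*(-5) + 2 = 30 + 2 = 32)
Q + T*n(12, -3) = 139/31 + 32*(-1) = 139/31 - 32 = -853/31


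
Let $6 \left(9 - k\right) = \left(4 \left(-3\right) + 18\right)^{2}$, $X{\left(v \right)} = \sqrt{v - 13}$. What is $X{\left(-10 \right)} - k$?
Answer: $-3 + i \sqrt{23} \approx -3.0 + 4.7958 i$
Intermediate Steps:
$X{\left(v \right)} = \sqrt{-13 + v}$
$k = 3$ ($k = 9 - \frac{\left(4 \left(-3\right) + 18\right)^{2}}{6} = 9 - \frac{\left(-12 + 18\right)^{2}}{6} = 9 - \frac{6^{2}}{6} = 9 - 6 = 3$)
$X{\left(-10 \right)} - k = \sqrt{-13 - 10} - 3 = \sqrt{-23} - 3 = i \sqrt{23} - 3 = -3 + i \sqrt{23}$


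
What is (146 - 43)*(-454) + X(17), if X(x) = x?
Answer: -46745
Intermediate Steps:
(146 - 43)*(-454) + X(17) = (146 - 43)*(-454) + 17 = 103*(-454) + 17 = -46762 + 17 = -46745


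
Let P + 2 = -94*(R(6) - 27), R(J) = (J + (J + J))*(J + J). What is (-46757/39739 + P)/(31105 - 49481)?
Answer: 706129309/730243864 ≈ 0.96698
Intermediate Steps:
R(J) = 6*J² (R(J) = (J + 2*J)*(2*J) = (3*J)*(2*J) = 6*J²)
P = -17768 (P = -2 - 94*(6*6² - 27) = -2 - 94*(6*36 - 27) = -2 - 94*(216 - 27) = -2 - 94*189 = -2 - 17766 = -17768)
(-46757/39739 + P)/(31105 - 49481) = (-46757/39739 - 17768)/(31105 - 49481) = (-46757*1/39739 - 17768)/(-18376) = (-46757/39739 - 17768)*(-1/18376) = -706129309/39739*(-1/18376) = 706129309/730243864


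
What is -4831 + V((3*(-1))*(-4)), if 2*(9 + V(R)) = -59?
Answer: -9739/2 ≈ -4869.5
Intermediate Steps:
V(R) = -77/2 (V(R) = -9 + (½)*(-59) = -9 - 59/2 = -77/2)
-4831 + V((3*(-1))*(-4)) = -4831 - 77/2 = -9739/2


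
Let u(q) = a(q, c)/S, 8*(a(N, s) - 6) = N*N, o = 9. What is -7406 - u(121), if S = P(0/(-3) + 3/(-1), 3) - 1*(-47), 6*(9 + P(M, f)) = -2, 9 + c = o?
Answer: -6739091/904 ≈ -7454.8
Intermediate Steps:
c = 0 (c = -9 + 9 = 0)
P(M, f) = -28/3 (P(M, f) = -9 + (⅙)*(-2) = -9 - ⅓ = -28/3)
S = 113/3 (S = -28/3 - 1*(-47) = -28/3 + 47 = 113/3 ≈ 37.667)
a(N, s) = 6 + N²/8 (a(N, s) = 6 + (N*N)/8 = 6 + N²/8)
u(q) = 18/113 + 3*q²/904 (u(q) = (6 + q²/8)/(113/3) = (6 + q²/8)*(3/113) = 18/113 + 3*q²/904)
-7406 - u(121) = -7406 - (18/113 + (3/904)*121²) = -7406 - (18/113 + (3/904)*14641) = -7406 - (18/113 + 43923/904) = -7406 - 1*44067/904 = -7406 - 44067/904 = -6739091/904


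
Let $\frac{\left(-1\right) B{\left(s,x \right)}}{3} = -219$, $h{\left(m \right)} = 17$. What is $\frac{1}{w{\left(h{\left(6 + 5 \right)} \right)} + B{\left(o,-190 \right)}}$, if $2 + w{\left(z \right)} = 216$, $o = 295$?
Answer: $\frac{1}{871} \approx 0.0011481$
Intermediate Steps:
$B{\left(s,x \right)} = 657$ ($B{\left(s,x \right)} = \left(-3\right) \left(-219\right) = 657$)
$w{\left(z \right)} = 214$ ($w{\left(z \right)} = -2 + 216 = 214$)
$\frac{1}{w{\left(h{\left(6 + 5 \right)} \right)} + B{\left(o,-190 \right)}} = \frac{1}{214 + 657} = \frac{1}{871}$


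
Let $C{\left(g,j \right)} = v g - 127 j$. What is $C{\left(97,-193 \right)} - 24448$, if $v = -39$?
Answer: $-3720$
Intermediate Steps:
$C{\left(g,j \right)} = - 127 j - 39 g$ ($C{\left(g,j \right)} = - 39 g - 127 j = - 127 j - 39 g$)
$C{\left(97,-193 \right)} - 24448 = \left(\left(-127\right) \left(-193\right) - 3783\right) - 24448 = \left(24511 - 3783\right) - 24448 = 20728 - 24448 = -3720$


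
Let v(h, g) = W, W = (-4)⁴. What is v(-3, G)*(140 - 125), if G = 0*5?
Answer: 3840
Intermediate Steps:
G = 0
W = 256
v(h, g) = 256
v(-3, G)*(140 - 125) = 256*(140 - 125) = 256*15 = 3840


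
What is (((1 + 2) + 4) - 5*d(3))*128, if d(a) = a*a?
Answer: -4864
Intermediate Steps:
d(a) = a²
(((1 + 2) + 4) - 5*d(3))*128 = (((1 + 2) + 4) - 5*3²)*128 = ((3 + 4) - 5*9)*128 = (7 - 45)*128 = -38*128 = -4864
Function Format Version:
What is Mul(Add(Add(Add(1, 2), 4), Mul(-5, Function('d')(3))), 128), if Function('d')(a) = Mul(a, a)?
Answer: -4864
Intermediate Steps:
Function('d')(a) = Pow(a, 2)
Mul(Add(Add(Add(1, 2), 4), Mul(-5, Function('d')(3))), 128) = Mul(Add(Add(Add(1, 2), 4), Mul(-5, Pow(3, 2))), 128) = Mul(Add(Add(3, 4), Mul(-5, 9)), 128) = Mul(Add(7, -45), 128) = Mul(-38, 128) = -4864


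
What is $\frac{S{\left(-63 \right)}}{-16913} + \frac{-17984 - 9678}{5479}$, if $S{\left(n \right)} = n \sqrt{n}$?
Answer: $- \frac{27662}{5479} + \frac{189 i \sqrt{7}}{16913} \approx -5.0487 + 0.029566 i$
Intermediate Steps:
$S{\left(n \right)} = n^{\frac{3}{2}}$
$\frac{S{\left(-63 \right)}}{-16913} + \frac{-17984 - 9678}{5479} = \frac{\left(-63\right)^{\frac{3}{2}}}{-16913} + \frac{-17984 - 9678}{5479} = - 189 i \sqrt{7} \left(- \frac{1}{16913}\right) + \left(-17984 - 9678\right) \frac{1}{5479} = \frac{189 i \sqrt{7}}{16913} - \frac{27662}{5479} = - \frac{27662}{5479} + \frac{189 i \sqrt{7}}{16913}$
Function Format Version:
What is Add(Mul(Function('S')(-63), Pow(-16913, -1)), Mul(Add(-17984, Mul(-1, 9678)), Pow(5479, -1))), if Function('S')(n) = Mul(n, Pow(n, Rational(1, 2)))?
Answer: Add(Rational(-27662, 5479), Mul(Rational(189, 16913), I, Pow(7, Rational(1, 2)))) ≈ Add(-5.0487, Mul(0.029566, I))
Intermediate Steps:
Function('S')(n) = Pow(n, Rational(3, 2))
Add(Mul(Function('S')(-63), Pow(-16913, -1)), Mul(Add(-17984, Mul(-1, 9678)), Pow(5479, -1))) = Add(Mul(Pow(-63, Rational(3, 2)), Pow(-16913, -1)), Mul(Add(-17984, Mul(-1, 9678)), Pow(5479, -1))) = Add(Mul(Mul(-189, I, Pow(7, Rational(1, 2))), Rational(-1, 16913)), Mul(Add(-17984, -9678), Rational(1, 5479))) = Add(Mul(Rational(189, 16913), I, Pow(7, Rational(1, 2))), Mul(-27662, Rational(1, 5479))) = Add(Mul(Rational(189, 16913), I, Pow(7, Rational(1, 2))), Rational(-27662, 5479)) = Add(Rational(-27662, 5479), Mul(Rational(189, 16913), I, Pow(7, Rational(1, 2))))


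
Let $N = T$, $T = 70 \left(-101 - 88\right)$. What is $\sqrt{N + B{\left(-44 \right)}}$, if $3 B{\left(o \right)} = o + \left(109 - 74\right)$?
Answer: $i \sqrt{13233} \approx 115.03 i$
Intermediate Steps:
$T = -13230$ ($T = 70 \left(-189\right) = -13230$)
$N = -13230$
$B{\left(o \right)} = \frac{35}{3} + \frac{o}{3}$ ($B{\left(o \right)} = \frac{o + \left(109 - 74\right)}{3} = \frac{o + 35}{3} = \frac{35 + o}{3} = \frac{35}{3} + \frac{o}{3}$)
$\sqrt{N + B{\left(-44 \right)}} = \sqrt{-13230 + \left(\frac{35}{3} + \frac{1}{3} \left(-44\right)\right)} = \sqrt{-13230 + \left(\frac{35}{3} - \frac{44}{3}\right)} = \sqrt{-13230 - 3} = \sqrt{-13233} = i \sqrt{13233}$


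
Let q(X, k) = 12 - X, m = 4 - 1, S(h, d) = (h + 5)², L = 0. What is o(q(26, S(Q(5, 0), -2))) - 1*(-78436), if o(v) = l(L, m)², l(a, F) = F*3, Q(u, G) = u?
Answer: 78517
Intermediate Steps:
S(h, d) = (5 + h)²
m = 3
l(a, F) = 3*F
o(v) = 81 (o(v) = (3*3)² = 9² = 81)
o(q(26, S(Q(5, 0), -2))) - 1*(-78436) = 81 - 1*(-78436) = 81 + 78436 = 78517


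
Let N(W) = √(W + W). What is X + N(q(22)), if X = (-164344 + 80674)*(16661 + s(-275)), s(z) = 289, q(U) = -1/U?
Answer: -1418206500 + I*√11/11 ≈ -1.4182e+9 + 0.30151*I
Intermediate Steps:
N(W) = √2*√W (N(W) = √(2*W) = √2*√W)
X = -1418206500 (X = (-164344 + 80674)*(16661 + 289) = -83670*16950 = -1418206500)
X + N(q(22)) = -1418206500 + √2*√(-1/22) = -1418206500 + √2*(I*√22/22) = -1418206500 + I*√11/11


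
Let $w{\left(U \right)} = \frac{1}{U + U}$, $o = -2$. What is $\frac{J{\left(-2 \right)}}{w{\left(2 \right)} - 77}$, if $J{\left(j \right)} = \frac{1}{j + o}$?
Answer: $\frac{1}{307} \approx 0.0032573$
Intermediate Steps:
$w{\left(U \right)} = \frac{1}{2 U}$
$J{\left(j \right)} = \frac{1}{-2 + j}$ ($J{\left(j \right)} = \frac{1}{j - 2} = \frac{1}{-2 + j}$)
$\frac{J{\left(-2 \right)}}{w{\left(2 \right)} - 77} = \frac{1}{\left(-2 - 2\right) \left(\frac{1}{2 \cdot 2} - 77\right)} = \frac{1}{\left(-4\right) \left(\frac{1}{2} \cdot \frac{1}{2} - 77\right)} = - \frac{1}{4 \left(\frac{1}{4} - 77\right)} = - \frac{1}{4 \left(- \frac{307}{4}\right)} = \left(- \frac{1}{4}\right) \left(- \frac{4}{307}\right) = \frac{1}{307}$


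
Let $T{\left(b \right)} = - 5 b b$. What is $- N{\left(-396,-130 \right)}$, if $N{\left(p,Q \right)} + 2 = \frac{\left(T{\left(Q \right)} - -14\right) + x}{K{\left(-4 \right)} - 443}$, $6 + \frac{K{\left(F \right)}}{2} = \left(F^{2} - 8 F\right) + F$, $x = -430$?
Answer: $- \frac{84182}{367} \approx -229.38$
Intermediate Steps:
$K{\left(F \right)} = -12 - 14 F + 2 F^{2}$ ($K{\left(F \right)} = -12 + 2 \left(\left(F^{2} - 8 F\right) + F\right) = -12 + 2 \left(F^{2} - 7 F\right) = -12 + \left(- 14 F + 2 F^{2}\right) = -12 - 14 F + 2 F^{2}$)
$T{\left(b \right)} = - 5 b^{2}$
$N{\left(p,Q \right)} = - \frac{318}{367} + \frac{5 Q^{2}}{367}$ ($N{\left(p,Q \right)} = -2 + \frac{\left(- 5 Q^{2} - -14\right) - 430}{\left(-12 - -56 + 2 \left(-4\right)^{2}\right) - 443} = -2 + \frac{\left(- 5 Q^{2} + 14\right) - 430}{\left(-12 + 56 + 2 \cdot 16\right) - 443} = -2 + \frac{\left(14 - 5 Q^{2}\right) - 430}{\left(-12 + 56 + 32\right) - 443} = -2 + \frac{-416 - 5 Q^{2}}{76 - 443} = -2 + \frac{-416 - 5 Q^{2}}{-367} = -2 + \left(-416 - 5 Q^{2}\right) \left(- \frac{1}{367}\right) = -2 + \left(\frac{416}{367} + \frac{5 Q^{2}}{367}\right) = - \frac{318}{367} + \frac{5 Q^{2}}{367}$)
$- N{\left(-396,-130 \right)} = - (- \frac{318}{367} + \frac{5 \left(-130\right)^{2}}{367}) = - (- \frac{318}{367} + \frac{5}{367} \cdot 16900) = - (- \frac{318}{367} + \frac{84500}{367}) = \left(-1\right) \frac{84182}{367} = - \frac{84182}{367}$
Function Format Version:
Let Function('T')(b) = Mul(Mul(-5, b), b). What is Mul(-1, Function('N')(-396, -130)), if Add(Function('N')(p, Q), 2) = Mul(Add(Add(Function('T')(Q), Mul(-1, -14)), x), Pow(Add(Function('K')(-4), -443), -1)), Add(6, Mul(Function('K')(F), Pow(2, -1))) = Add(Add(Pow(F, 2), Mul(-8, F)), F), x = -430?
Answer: Rational(-84182, 367) ≈ -229.38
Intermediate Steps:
Function('K')(F) = Add(-12, Mul(-14, F), Mul(2, Pow(F, 2))) (Function('K')(F) = Add(-12, Mul(2, Add(Add(Pow(F, 2), Mul(-8, F)), F))) = Add(-12, Mul(2, Add(Pow(F, 2), Mul(-7, F)))) = Add(-12, Add(Mul(-14, F), Mul(2, Pow(F, 2)))) = Add(-12, Mul(-14, F), Mul(2, Pow(F, 2))))
Function('T')(b) = Mul(-5, Pow(b, 2))
Function('N')(p, Q) = Add(Rational(-318, 367), Mul(Rational(5, 367), Pow(Q, 2))) (Function('N')(p, Q) = Add(-2, Mul(Add(Add(Mul(-5, Pow(Q, 2)), Mul(-1, -14)), -430), Pow(Add(Add(-12, Mul(-14, -4), Mul(2, Pow(-4, 2))), -443), -1))) = Add(-2, Mul(Add(Add(Mul(-5, Pow(Q, 2)), 14), -430), Pow(Add(Add(-12, 56, Mul(2, 16)), -443), -1))) = Add(-2, Mul(Add(Add(14, Mul(-5, Pow(Q, 2))), -430), Pow(Add(Add(-12, 56, 32), -443), -1))) = Add(-2, Mul(Add(-416, Mul(-5, Pow(Q, 2))), Pow(Add(76, -443), -1))) = Add(-2, Mul(Add(-416, Mul(-5, Pow(Q, 2))), Pow(-367, -1))) = Add(-2, Mul(Add(-416, Mul(-5, Pow(Q, 2))), Rational(-1, 367))) = Add(-2, Add(Rational(416, 367), Mul(Rational(5, 367), Pow(Q, 2)))) = Add(Rational(-318, 367), Mul(Rational(5, 367), Pow(Q, 2))))
Mul(-1, Function('N')(-396, -130)) = Mul(-1, Add(Rational(-318, 367), Mul(Rational(5, 367), Pow(-130, 2)))) = Mul(-1, Add(Rational(-318, 367), Mul(Rational(5, 367), 16900))) = Mul(-1, Add(Rational(-318, 367), Rational(84500, 367))) = Mul(-1, Rational(84182, 367)) = Rational(-84182, 367)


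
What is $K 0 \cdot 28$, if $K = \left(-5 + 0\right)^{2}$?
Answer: $0$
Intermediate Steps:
$K = 25$ ($K = \left(-5\right)^{2} = 25$)
$K 0 \cdot 28 = 25 \cdot 0 \cdot 28 = 0 \cdot 28 = 0$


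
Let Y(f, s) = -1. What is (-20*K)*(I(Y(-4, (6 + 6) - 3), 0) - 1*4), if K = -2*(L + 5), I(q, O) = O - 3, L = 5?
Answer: -2800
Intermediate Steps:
I(q, O) = -3 + O
K = -20 (K = -2*(5 + 5) = -2*10 = -20)
(-20*K)*(I(Y(-4, (6 + 6) - 3), 0) - 1*4) = (-20*(-20))*((-3 + 0) - 1*4) = 400*(-3 - 4) = 400*(-7) = -2800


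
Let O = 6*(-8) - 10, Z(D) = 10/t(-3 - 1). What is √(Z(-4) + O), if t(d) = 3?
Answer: 2*I*√123/3 ≈ 7.3937*I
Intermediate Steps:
Z(D) = 10/3
O = -58 (O = -48 - 10 = -58)
√(Z(-4) + O) = √(10/3 - 58) = √(-164/3) = 2*I*√123/3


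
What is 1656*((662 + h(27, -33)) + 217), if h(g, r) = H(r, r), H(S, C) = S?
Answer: 1400976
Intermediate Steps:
h(g, r) = r
1656*((662 + h(27, -33)) + 217) = 1656*((662 - 33) + 217) = 1656*(629 + 217) = 1656*846 = 1400976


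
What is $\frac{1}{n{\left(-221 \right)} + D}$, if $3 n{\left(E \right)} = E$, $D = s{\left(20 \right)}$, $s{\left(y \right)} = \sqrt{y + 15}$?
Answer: $- \frac{663}{48526} - \frac{9 \sqrt{35}}{48526} \approx -0.01476$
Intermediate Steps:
$s{\left(y \right)} = \sqrt{15 + y}$
$D = \sqrt{35}$ ($D = \sqrt{15 + 20} = \sqrt{35} \approx 5.9161$)
$n{\left(E \right)} = \frac{E}{3}$
$\frac{1}{n{\left(-221 \right)} + D} = \frac{1}{\frac{1}{3} \left(-221\right) + \sqrt{35}} = \frac{1}{- \frac{221}{3} + \sqrt{35}}$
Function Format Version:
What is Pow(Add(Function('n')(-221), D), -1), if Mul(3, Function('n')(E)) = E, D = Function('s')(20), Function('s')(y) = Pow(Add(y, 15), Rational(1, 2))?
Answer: Add(Rational(-663, 48526), Mul(Rational(-9, 48526), Pow(35, Rational(1, 2)))) ≈ -0.014760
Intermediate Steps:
Function('s')(y) = Pow(Add(15, y), Rational(1, 2))
D = Pow(35, Rational(1, 2)) (D = Pow(Add(15, 20), Rational(1, 2)) = Pow(35, Rational(1, 2)) ≈ 5.9161)
Function('n')(E) = Mul(Rational(1, 3), E)
Pow(Add(Function('n')(-221), D), -1) = Pow(Add(Mul(Rational(1, 3), -221), Pow(35, Rational(1, 2))), -1) = Pow(Add(Rational(-221, 3), Pow(35, Rational(1, 2))), -1)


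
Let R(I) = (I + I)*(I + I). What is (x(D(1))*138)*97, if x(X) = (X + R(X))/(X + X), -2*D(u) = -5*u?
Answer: 73623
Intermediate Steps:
R(I) = 4*I² (R(I) = (2*I)*(2*I) = 4*I²)
D(u) = 5*u/2 (D(u) = -(-5)*u/2 = 5*u/2)
x(X) = (X + 4*X²)/(2*X) (x(X) = (X + 4*X²)/(X + X) = (X + 4*X²)/((2*X)) = (X + 4*X²)*(1/(2*X)) = (X + 4*X²)/(2*X))
(x(D(1))*138)*97 = ((½ + 2*((5/2)*1))*138)*97 = ((½ + 2*(5/2))*138)*97 = ((½ + 5)*138)*97 = ((11/2)*138)*97 = 759*97 = 73623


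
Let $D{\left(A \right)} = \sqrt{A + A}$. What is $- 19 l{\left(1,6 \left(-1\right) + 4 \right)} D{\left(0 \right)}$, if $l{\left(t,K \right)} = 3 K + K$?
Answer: $0$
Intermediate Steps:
$l{\left(t,K \right)} = 4 K$
$D{\left(A \right)} = \sqrt{2} \sqrt{A}$ ($D{\left(A \right)} = \sqrt{2 A} = \sqrt{2} \sqrt{A}$)
$- 19 l{\left(1,6 \left(-1\right) + 4 \right)} D{\left(0 \right)} = - 19 \cdot 4 \left(6 \left(-1\right) + 4\right) \sqrt{2} \sqrt{0} = - 19 \cdot 4 \left(-6 + 4\right) \sqrt{2} \cdot 0 = - 19 \cdot 4 \left(-2\right) 0 = \left(-19\right) \left(-8\right) 0 = 152 \cdot 0 = 0$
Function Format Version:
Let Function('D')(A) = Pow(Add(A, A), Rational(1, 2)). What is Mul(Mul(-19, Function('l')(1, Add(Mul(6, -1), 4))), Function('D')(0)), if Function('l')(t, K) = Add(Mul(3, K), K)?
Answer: 0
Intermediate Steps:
Function('l')(t, K) = Mul(4, K)
Function('D')(A) = Mul(Pow(2, Rational(1, 2)), Pow(A, Rational(1, 2))) (Function('D')(A) = Pow(Mul(2, A), Rational(1, 2)) = Mul(Pow(2, Rational(1, 2)), Pow(A, Rational(1, 2))))
Mul(Mul(-19, Function('l')(1, Add(Mul(6, -1), 4))), Function('D')(0)) = Mul(Mul(-19, Mul(4, Add(Mul(6, -1), 4))), Mul(Pow(2, Rational(1, 2)), Pow(0, Rational(1, 2)))) = Mul(Mul(-19, Mul(4, Add(-6, 4))), Mul(Pow(2, Rational(1, 2)), 0)) = Mul(Mul(-19, Mul(4, -2)), 0) = Mul(Mul(-19, -8), 0) = Mul(152, 0) = 0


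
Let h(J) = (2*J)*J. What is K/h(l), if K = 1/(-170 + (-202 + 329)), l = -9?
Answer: -1/6966 ≈ -0.00014355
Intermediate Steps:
h(J) = 2*J**2
K = -1/43 (K = 1/(-170 + 127) = 1/(-43) = -1/43 ≈ -0.023256)
K/h(l) = -1/(43*(2*(-9)**2)) = -1/(43*(2*81)) = -1/43/162 = -1/43*1/162 = -1/6966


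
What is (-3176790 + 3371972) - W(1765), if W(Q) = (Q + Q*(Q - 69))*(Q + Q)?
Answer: -10572878468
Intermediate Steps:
W(Q) = 2*Q*(Q + Q*(-69 + Q)) (W(Q) = (Q + Q*(-69 + Q))*(2*Q) = 2*Q*(Q + Q*(-69 + Q)))
(-3176790 + 3371972) - W(1765) = (-3176790 + 3371972) - 2*1765**2*(-68 + 1765) = 195182 - 2*3115225*1697 = 195182 - 1*10573073650 = 195182 - 10573073650 = -10572878468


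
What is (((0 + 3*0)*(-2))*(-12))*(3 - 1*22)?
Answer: 0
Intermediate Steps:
(((0 + 3*0)*(-2))*(-12))*(3 - 1*22) = (((0 + 0)*(-2))*(-12))*(3 - 22) = ((0*(-2))*(-12))*(-19) = (0*(-12))*(-19) = 0*(-19) = 0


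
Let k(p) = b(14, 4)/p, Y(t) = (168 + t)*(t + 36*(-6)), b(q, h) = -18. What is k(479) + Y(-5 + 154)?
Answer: -10173499/479 ≈ -21239.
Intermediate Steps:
Y(t) = (-216 + t)*(168 + t) (Y(t) = (168 + t)*(t - 216) = (168 + t)*(-216 + t) = (-216 + t)*(168 + t))
k(p) = -18/p
k(479) + Y(-5 + 154) = -18/479 + (-36288 + (-5 + 154)² - 48*(-5 + 154)) = -18*1/479 + (-36288 + 149² - 48*149) = -18/479 + (-36288 + 22201 - 7152) = -18/479 - 21239 = -10173499/479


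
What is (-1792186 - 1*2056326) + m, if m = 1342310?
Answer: -2506202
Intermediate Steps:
(-1792186 - 1*2056326) + m = (-1792186 - 1*2056326) + 1342310 = (-1792186 - 2056326) + 1342310 = -3848512 + 1342310 = -2506202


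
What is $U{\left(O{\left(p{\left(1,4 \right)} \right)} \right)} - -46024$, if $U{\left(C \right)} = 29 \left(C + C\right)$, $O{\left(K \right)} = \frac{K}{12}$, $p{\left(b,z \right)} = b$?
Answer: $\frac{276173}{6} \approx 46029.0$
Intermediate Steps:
$O{\left(K \right)} = \frac{K}{12}$ ($O{\left(K \right)} = K \frac{1}{12} = \frac{K}{12}$)
$U{\left(C \right)} = 58 C$ ($U{\left(C \right)} = 29 \cdot 2 C = 58 C$)
$U{\left(O{\left(p{\left(1,4 \right)} \right)} \right)} - -46024 = 58 \cdot \frac{1}{12} \cdot 1 - -46024 = 58 \cdot \frac{1}{12} + 46024 = \frac{29}{6} + 46024 = \frac{276173}{6}$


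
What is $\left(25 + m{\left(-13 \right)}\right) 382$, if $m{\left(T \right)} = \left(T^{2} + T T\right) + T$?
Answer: $133700$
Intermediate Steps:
$m{\left(T \right)} = T + 2 T^{2}$ ($m{\left(T \right)} = \left(T^{2} + T^{2}\right) + T = 2 T^{2} + T = T + 2 T^{2}$)
$\left(25 + m{\left(-13 \right)}\right) 382 = \left(25 - 13 \left(1 + 2 \left(-13\right)\right)\right) 382 = \left(25 - 13 \left(1 - 26\right)\right) 382 = \left(25 - -325\right) 382 = \left(25 + 325\right) 382 = 350 \cdot 382 = 133700$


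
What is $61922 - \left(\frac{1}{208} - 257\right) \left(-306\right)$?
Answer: $- \frac{1738727}{104} \approx -16719.0$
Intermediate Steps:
$61922 - \left(\frac{1}{208} - 257\right) \left(-306\right) = 61922 - \left(- \frac{53455}{208}\right) \left(-306\right) = 61922 - \frac{8178615}{104} = - \frac{1738727}{104}$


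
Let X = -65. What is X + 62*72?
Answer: 4399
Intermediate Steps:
X + 62*72 = -65 + 62*72 = -65 + 4464 = 4399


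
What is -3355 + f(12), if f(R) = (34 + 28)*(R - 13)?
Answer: -3417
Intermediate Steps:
f(R) = -806 + 62*R (f(R) = 62*(-13 + R) = -806 + 62*R)
-3355 + f(12) = -3355 + (-806 + 62*12) = -3355 + (-806 + 744) = -3355 - 62 = -3417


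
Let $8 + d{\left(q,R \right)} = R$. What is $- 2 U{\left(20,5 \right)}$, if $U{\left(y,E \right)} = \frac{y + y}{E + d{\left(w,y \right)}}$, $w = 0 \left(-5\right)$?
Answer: $- \frac{80}{17} \approx -4.7059$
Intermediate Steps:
$w = 0$
$d{\left(q,R \right)} = -8 + R$
$U{\left(y,E \right)} = \frac{2 y}{-8 + E + y}$ ($U{\left(y,E \right)} = \frac{y + y}{E + \left(-8 + y\right)} = \frac{2 y}{-8 + E + y}$)
$- 2 U{\left(20,5 \right)} = - 2 \cdot 2 \cdot 20 \frac{1}{-8 + 5 + 20} = - 2 \cdot 2 \cdot 20 \cdot \frac{1}{17} = \left(-2\right) \frac{40}{17} = - \frac{80}{17}$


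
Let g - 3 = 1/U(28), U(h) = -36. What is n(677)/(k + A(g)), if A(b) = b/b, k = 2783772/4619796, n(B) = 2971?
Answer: 1143784493/616964 ≈ 1853.9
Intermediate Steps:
g = 107/36 (g = 3 + 1/(-36) = 3 - 1/36 = 107/36 ≈ 2.9722)
k = 231981/384983 (k = 2783772*(1/4619796) = 231981/384983 ≈ 0.60257)
A(b) = 1
n(677)/(k + A(g)) = 2971/(231981/384983 + 1) = 2971/(616964/384983) = 2971*(384983/616964) = 1143784493/616964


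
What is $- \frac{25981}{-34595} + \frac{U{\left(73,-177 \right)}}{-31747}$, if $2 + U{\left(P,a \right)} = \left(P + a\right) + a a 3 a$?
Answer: $\frac{576340492782}{1098287465} \approx 524.76$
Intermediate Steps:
$U{\left(P,a \right)} = -2 + P + a + 3 a^{3}$ ($U{\left(P,a \right)} = -2 + \left(\left(P + a\right) + a a 3 a\right) = -2 + \left(\left(P + a\right) + a^{2} \cdot 3 a\right) = -2 + \left(\left(P + a\right) + 3 a^{3}\right) = -2 + \left(P + a + 3 a^{3}\right) = -2 + P + a + 3 a^{3}$)
$- \frac{25981}{-34595} + \frac{U{\left(73,-177 \right)}}{-31747} = - \frac{25981}{-34595} + \frac{-2 + 73 - 177 + 3 \left(-177\right)^{3}}{-31747} = \left(-25981\right) \left(- \frac{1}{34595}\right) + \left(-2 + 73 - 177 + 3 \left(-5545233\right)\right) \left(- \frac{1}{31747}\right) = \frac{25981}{34595} + \left(-2 + 73 - 177 - 16635699\right) \left(- \frac{1}{31747}\right) = \frac{25981}{34595} - - \frac{16635805}{31747} = \frac{25981}{34595} + \frac{16635805}{31747} = \frac{576340492782}{1098287465}$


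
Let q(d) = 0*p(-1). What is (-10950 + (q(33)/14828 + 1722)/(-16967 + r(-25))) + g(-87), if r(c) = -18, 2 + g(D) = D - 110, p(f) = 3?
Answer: -189367487/16985 ≈ -11149.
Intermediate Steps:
q(d) = 0 (q(d) = 0*3 = 0)
g(D) = -112 + D (g(D) = -2 + (D - 110) = -2 + (-110 + D) = -112 + D)
(-10950 + (q(33)/14828 + 1722)/(-16967 + r(-25))) + g(-87) = (-10950 + (0/14828 + 1722)/(-16967 - 18)) + (-112 - 87) = (-10950 + (0*(1/14828) + 1722)/(-16985)) - 199 = (-10950 + (0 + 1722)*(-1/16985)) - 199 = (-10950 + 1722*(-1/16985)) - 199 = (-10950 - 1722/16985) - 199 = -185987472/16985 - 199 = -189367487/16985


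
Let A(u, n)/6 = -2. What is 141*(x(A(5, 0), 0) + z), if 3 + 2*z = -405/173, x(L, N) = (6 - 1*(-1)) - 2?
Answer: 56823/173 ≈ 328.46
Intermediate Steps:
A(u, n) = -12 (A(u, n) = 6*(-2) = -12)
x(L, N) = 5 (x(L, N) = (6 + 1) - 2 = 7 - 2 = 5)
z = -462/173 (z = -3/2 + (-405/173)/2 = -3/2 + (-405*1/173)/2 = -3/2 + (½)*(-405/173) = -3/2 - 405/346 = -462/173 ≈ -2.6705)
141*(x(A(5, 0), 0) + z) = 141*(5 - 462/173) = 141*(403/173) = 56823/173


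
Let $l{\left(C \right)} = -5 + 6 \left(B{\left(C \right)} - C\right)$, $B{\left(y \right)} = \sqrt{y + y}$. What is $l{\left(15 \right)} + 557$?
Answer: $462 + 6 \sqrt{30} \approx 494.86$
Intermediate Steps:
$B{\left(y \right)} = \sqrt{2} \sqrt{y}$ ($B{\left(y \right)} = \sqrt{2 y} = \sqrt{2} \sqrt{y}$)
$l{\left(C \right)} = -5 - 6 C + 6 \sqrt{2} \sqrt{C}$ ($l{\left(C \right)} = -5 + 6 \left(\sqrt{2} \sqrt{C} - C\right) = -5 + 6 \left(- C + \sqrt{2} \sqrt{C}\right) = -5 + \left(- 6 C + 6 \sqrt{2} \sqrt{C}\right) = -5 - 6 C + 6 \sqrt{2} \sqrt{C}$)
$l{\left(15 \right)} + 557 = \left(-5 - 90 + 6 \sqrt{2} \sqrt{15}\right) + 557 = \left(-5 - 90 + 6 \sqrt{30}\right) + 557 = \left(-95 + 6 \sqrt{30}\right) + 557 = 462 + 6 \sqrt{30}$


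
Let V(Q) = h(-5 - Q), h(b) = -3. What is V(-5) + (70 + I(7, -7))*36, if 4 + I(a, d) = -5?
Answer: 2193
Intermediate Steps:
I(a, d) = -9 (I(a, d) = -4 - 5 = -9)
V(Q) = -3
V(-5) + (70 + I(7, -7))*36 = -3 + (70 - 9)*36 = -3 + 61*36 = -3 + 2196 = 2193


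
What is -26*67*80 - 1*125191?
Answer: -264551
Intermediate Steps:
-26*67*80 - 1*125191 = -1742*80 - 125191 = -139360 - 125191 = -264551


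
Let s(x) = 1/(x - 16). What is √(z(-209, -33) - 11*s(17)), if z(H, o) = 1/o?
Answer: 2*I*√3003/33 ≈ 3.3212*I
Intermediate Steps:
s(x) = 1/(-16 + x)
√(z(-209, -33) - 11*s(17)) = √(1/(-33) - 11/(-16 + 17)) = √(-1/33 - 11/1) = √(-1/33 - 11*1) = √(-1/33 - 11) = √(-364/33) = 2*I*√3003/33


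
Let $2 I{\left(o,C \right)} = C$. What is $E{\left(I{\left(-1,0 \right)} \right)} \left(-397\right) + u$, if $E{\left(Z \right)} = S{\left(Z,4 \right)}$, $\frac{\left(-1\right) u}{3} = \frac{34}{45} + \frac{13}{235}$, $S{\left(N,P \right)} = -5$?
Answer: $\frac{279542}{141} \approx 1982.6$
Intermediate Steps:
$I{\left(o,C \right)} = \frac{C}{2}$
$u = - \frac{343}{141}$ ($u = - 3 \left(\frac{34}{45} + \frac{13}{235}\right) = \left(-3\right) \frac{343}{423} = - \frac{343}{141} \approx -2.4326$)
$E{\left(Z \right)} = -5$
$E{\left(I{\left(-1,0 \right)} \right)} \left(-397\right) + u = \left(-5\right) \left(-397\right) - \frac{343}{141} = 1985 - \frac{343}{141} = \frac{279542}{141}$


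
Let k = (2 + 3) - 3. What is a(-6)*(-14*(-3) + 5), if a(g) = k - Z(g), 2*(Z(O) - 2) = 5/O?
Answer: 235/12 ≈ 19.583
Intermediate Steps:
Z(O) = 2 + 5/(2*O) (Z(O) = 2 + (5/O)/2 = 2 + 5/(2*O))
k = 2 (k = 5 - 3 = 2)
a(g) = -5/(2*g) (a(g) = 2 - (2 + 5/(2*g)) = 2 + (-2 - 5/(2*g)) = -5/(2*g))
a(-6)*(-14*(-3) + 5) = (-5/2/(-6))*(-14*(-3) + 5) = (-5/2*(-⅙))*(42 + 5) = (5/12)*47 = 235/12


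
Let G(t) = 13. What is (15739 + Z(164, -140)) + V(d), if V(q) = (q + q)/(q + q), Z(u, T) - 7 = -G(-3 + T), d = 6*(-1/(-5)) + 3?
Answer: 15734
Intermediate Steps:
d = 21/5 (d = 6*(-1*(-⅕)) + 3 = 6*(⅕) + 3 = 6/5 + 3 = 21/5 ≈ 4.2000)
Z(u, T) = -6 (Z(u, T) = 7 - 1*13 = 7 - 13 = -6)
V(q) = 1 (V(q) = (2*q)/((2*q)) = (2*q)*(1/(2*q)) = 1)
(15739 + Z(164, -140)) + V(d) = (15739 - 6) + 1 = 15733 + 1 = 15734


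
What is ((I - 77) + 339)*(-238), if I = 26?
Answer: -68544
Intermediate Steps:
((I - 77) + 339)*(-238) = ((26 - 77) + 339)*(-238) = (-51 + 339)*(-238) = 288*(-238) = -68544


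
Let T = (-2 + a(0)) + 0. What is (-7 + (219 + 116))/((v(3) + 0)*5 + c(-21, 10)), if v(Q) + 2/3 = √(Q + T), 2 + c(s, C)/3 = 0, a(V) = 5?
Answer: 13776/283 + 7380*√6/283 ≈ 112.56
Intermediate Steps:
c(s, C) = -6 (c(s, C) = -6 + 3*0 = -6 + 0 = -6)
T = 3 (T = (-2 + 5) + 0 = 3 + 0 = 3)
v(Q) = -⅔ + √(3 + Q) (v(Q) = -⅔ + √(Q + 3) = -⅔ + √(3 + Q))
(-7 + (219 + 116))/((v(3) + 0)*5 + c(-21, 10)) = (-7 + (219 + 116))/(((-⅔ + √(3 + 3)) + 0)*5 - 6) = (-7 + 335)/(((-⅔ + √6) + 0)*5 - 6) = 328/((-⅔ + √6)*5 - 6) = 328/((-10/3 + 5*√6) - 6) = 328/(-28/3 + 5*√6)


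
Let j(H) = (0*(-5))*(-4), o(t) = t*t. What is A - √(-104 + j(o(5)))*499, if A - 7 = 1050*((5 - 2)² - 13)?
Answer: -4193 - 998*I*√26 ≈ -4193.0 - 5088.8*I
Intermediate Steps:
o(t) = t²
j(H) = 0 (j(H) = 0*(-4) = 0)
A = -4193 (A = 7 + 1050*((5 - 2)² - 13) = 7 + 1050*(3² - 13) = 7 + 1050*(9 - 13) = 7 + 1050*(-4) = 7 - 4200 = -4193)
A - √(-104 + j(o(5)))*499 = -4193 - √(-104 + 0)*499 = -4193 - √(-104)*499 = -4193 - 2*I*√26*499 = -4193 - 998*I*√26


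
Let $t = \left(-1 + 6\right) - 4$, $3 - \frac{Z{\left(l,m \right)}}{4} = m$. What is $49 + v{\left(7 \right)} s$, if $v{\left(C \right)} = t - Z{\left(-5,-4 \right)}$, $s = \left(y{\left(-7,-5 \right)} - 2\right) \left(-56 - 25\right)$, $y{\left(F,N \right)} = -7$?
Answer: $-19634$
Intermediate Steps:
$Z{\left(l,m \right)} = 12 - 4 m$
$s = 729$ ($s = \left(-7 - 2\right) \left(-56 - 25\right) = \left(-9\right) \left(-81\right) = 729$)
$t = 1$ ($t = 5 - 4 = 1$)
$v{\left(C \right)} = -27$ ($v{\left(C \right)} = 1 - \left(12 - -16\right) = 1 - \left(12 + 16\right) = 1 - 28 = -27$)
$49 + v{\left(7 \right)} s = 49 - 19683 = -19634$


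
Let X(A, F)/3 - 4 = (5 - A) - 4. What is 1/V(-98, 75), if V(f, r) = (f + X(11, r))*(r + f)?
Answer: 1/2668 ≈ 0.00037481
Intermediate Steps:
X(A, F) = 15 - 3*A (X(A, F) = 12 + 3*((5 - A) - 4) = 12 + 3*(1 - A) = 12 + (3 - 3*A) = 15 - 3*A)
V(f, r) = (-18 + f)*(f + r) (V(f, r) = (f + (15 - 3*11))*(r + f) = (f + (15 - 33))*(f + r) = (f - 18)*(f + r) = (-18 + f)*(f + r))
1/V(-98, 75) = 1/((-98)² - 18*(-98) - 18*75 - 98*75) = 1/(9604 + 1764 - 1350 - 7350) = 1/2668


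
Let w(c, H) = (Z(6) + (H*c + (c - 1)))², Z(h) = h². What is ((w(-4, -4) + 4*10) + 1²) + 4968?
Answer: 7218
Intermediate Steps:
w(c, H) = (35 + c + H*c)² (w(c, H) = (6² + (H*c + (c - 1)))² = (36 + (H*c + (-1 + c)))² = (36 + (-1 + c + H*c))² = (35 + c + H*c)²)
((w(-4, -4) + 4*10) + 1²) + 4968 = (((35 - 4 - 4*(-4))² + 4*10) + 1²) + 4968 = (((35 - 4 + 16)² + 40) + 1) + 4968 = ((47² + 40) + 1) + 4968 = ((2209 + 40) + 1) + 4968 = (2249 + 1) + 4968 = 2250 + 4968 = 7218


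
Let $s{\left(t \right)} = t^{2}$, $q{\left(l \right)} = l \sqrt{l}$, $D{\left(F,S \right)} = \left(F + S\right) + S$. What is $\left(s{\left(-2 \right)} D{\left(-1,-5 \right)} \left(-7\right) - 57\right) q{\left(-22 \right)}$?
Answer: $- 5522 i \sqrt{22} \approx - 25900.0 i$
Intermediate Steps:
$D{\left(F,S \right)} = F + 2 S$
$q{\left(l \right)} = l^{\frac{3}{2}}$
$\left(s{\left(-2 \right)} D{\left(-1,-5 \right)} \left(-7\right) - 57\right) q{\left(-22 \right)} = \left(\left(-2\right)^{2} \left(-1 + 2 \left(-5\right)\right) \left(-7\right) - 57\right) \left(-22\right)^{\frac{3}{2}} = \left(4 \left(-1 - 10\right) \left(-7\right) - 57\right) \left(- 22 i \sqrt{22}\right) = \left(4 \left(-11\right) \left(-7\right) - 57\right) \left(- 22 i \sqrt{22}\right) = \left(\left(-44\right) \left(-7\right) - 57\right) \left(- 22 i \sqrt{22}\right) = \left(308 - 57\right) \left(- 22 i \sqrt{22}\right) = 251 \left(- 22 i \sqrt{22}\right) = - 5522 i \sqrt{22}$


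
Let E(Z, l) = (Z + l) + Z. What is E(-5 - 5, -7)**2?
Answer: 729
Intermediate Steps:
E(Z, l) = l + 2*Z
E(-5 - 5, -7)**2 = (-7 + 2*(-5 - 5))**2 = (-7 + 2*(-10))**2 = (-7 - 20)**2 = (-27)**2 = 729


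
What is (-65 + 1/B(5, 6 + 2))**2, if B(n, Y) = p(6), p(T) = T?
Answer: 151321/36 ≈ 4203.4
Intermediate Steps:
B(n, Y) = 6
(-65 + 1/B(5, 6 + 2))**2 = (-65 + 1/6)**2 = (-389/6)**2 = 151321/36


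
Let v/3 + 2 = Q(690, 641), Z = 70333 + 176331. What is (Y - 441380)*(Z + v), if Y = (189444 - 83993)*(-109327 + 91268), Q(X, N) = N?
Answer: -473492363026609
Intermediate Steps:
Z = 246664
v = 1917 (v = -6 + 3*641 = -6 + 1923 = 1917)
Y = -1904339609 (Y = 105451*(-18059) = -1904339609)
(Y - 441380)*(Z + v) = (-1904339609 - 441380)*(246664 + 1917) = -1904780989*248581 = -473492363026609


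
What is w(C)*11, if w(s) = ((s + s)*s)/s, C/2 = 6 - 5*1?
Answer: 44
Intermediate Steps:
C = 2 (C = 2*(6 - 5*1) = 2*(6 - 5) = 2*1 = 2)
w(s) = 2*s (w(s) = ((2*s)*s)/s = (2*s²)/s = 2*s)
w(C)*11 = (2*2)*11 = 4*11 = 44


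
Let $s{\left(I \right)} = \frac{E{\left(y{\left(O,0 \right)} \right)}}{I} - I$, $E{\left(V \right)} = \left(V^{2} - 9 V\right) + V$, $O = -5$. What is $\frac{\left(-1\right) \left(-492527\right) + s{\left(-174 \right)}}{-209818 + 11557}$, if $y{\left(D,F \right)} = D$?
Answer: $- \frac{85729909}{34497414} \approx -2.4851$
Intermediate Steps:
$E{\left(V \right)} = V^{2} - 8 V$
$s{\left(I \right)} = - I + \frac{65}{I}$ ($s{\left(I \right)} = \frac{\left(-5\right) \left(-8 - 5\right)}{I} - I = \frac{\left(-5\right) \left(-13\right)}{I} - I = \frac{65}{I} - I = - I + \frac{65}{I}$)
$\frac{\left(-1\right) \left(-492527\right) + s{\left(-174 \right)}}{-209818 + 11557} = \frac{\left(-1\right) \left(-492527\right) + \left(\left(-1\right) \left(-174\right) + \frac{65}{-174}\right)}{-209818 + 11557} = \frac{492527 + \left(174 + 65 \left(- \frac{1}{174}\right)\right)}{-198261} = \left(492527 + \left(174 - \frac{65}{174}\right)\right) \left(- \frac{1}{198261}\right) = \left(492527 + \frac{30211}{174}\right) \left(- \frac{1}{198261}\right) = \frac{85729909}{174} \left(- \frac{1}{198261}\right) = - \frac{85729909}{34497414}$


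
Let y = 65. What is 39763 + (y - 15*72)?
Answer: 38748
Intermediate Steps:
39763 + (y - 15*72) = 39763 + (65 - 15*72) = 39763 + (65 - 1080) = 39763 - 1015 = 38748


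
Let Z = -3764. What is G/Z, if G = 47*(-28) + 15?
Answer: 1301/3764 ≈ 0.34564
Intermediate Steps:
G = -1301 (G = -1316 + 15 = -1301)
G/Z = -1301/(-3764) = -1301*(-1/3764) = 1301/3764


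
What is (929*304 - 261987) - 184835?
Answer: -164406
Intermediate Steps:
(929*304 - 261987) - 184835 = (282416 - 261987) - 184835 = 20429 - 184835 = -164406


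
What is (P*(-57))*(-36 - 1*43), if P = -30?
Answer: -135090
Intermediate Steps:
(P*(-57))*(-36 - 1*43) = (-30*(-57))*(-36 - 1*43) = 1710*(-36 - 43) = 1710*(-79) = -135090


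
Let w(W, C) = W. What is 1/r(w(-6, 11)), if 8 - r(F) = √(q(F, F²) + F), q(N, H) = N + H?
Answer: ⅕ + √6/20 ≈ 0.32247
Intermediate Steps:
q(N, H) = H + N
r(F) = 8 - √(F² + 2*F) (r(F) = 8 - √((F² + F) + F) = 8 - √((F + F²) + F) = 8 - √(F² + 2*F))
1/r(w(-6, 11)) = 1/(8 - √(-6*(2 - 6))) = 1/(8 - √(-6*(-4))) = 1/(8 - √24) = 1/(8 - 2*√6)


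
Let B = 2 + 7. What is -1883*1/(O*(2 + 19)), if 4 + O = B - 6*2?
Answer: 269/21 ≈ 12.810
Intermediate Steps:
B = 9
O = -7 (O = -4 + (9 - 6*2) = -4 + (9 - 12) = -4 - 3 = -7)
-1883*1/(O*(2 + 19)) = -1883*(-1/(7*(2 + 19))) = -1883/(21*(-7)) = -1883/(-147) = -1883*(-1/147) = 269/21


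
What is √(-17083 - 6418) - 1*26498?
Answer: -26498 + I*√23501 ≈ -26498.0 + 153.3*I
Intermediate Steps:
√(-17083 - 6418) - 1*26498 = √(-23501) - 26498 = I*√23501 - 26498 = -26498 + I*√23501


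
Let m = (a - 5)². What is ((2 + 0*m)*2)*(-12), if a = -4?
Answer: -48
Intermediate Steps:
m = 81 (m = (-4 - 5)² = (-9)² = 81)
((2 + 0*m)*2)*(-12) = ((2 + 0*81)*2)*(-12) = ((2 + 0)*2)*(-12) = (2*2)*(-12) = 4*(-12) = -48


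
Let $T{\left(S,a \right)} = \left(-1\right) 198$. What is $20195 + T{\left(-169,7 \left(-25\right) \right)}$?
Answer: $19997$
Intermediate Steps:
$T{\left(S,a \right)} = -198$
$20195 + T{\left(-169,7 \left(-25\right) \right)} = 20195 - 198 = 19997$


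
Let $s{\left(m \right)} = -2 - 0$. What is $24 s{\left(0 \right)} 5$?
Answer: $-240$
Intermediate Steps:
$s{\left(m \right)} = -2$ ($s{\left(m \right)} = -2 + 0 = -2$)
$24 s{\left(0 \right)} 5 = 24 \left(-2\right) 5 = \left(-48\right) 5 = -240$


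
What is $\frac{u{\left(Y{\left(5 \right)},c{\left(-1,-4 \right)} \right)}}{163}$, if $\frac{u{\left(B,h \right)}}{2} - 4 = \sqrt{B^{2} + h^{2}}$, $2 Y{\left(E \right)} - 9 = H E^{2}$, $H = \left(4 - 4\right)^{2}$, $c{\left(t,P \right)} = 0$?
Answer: $\frac{17}{163} \approx 0.10429$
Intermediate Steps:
$H = 0$ ($H = 0^{2} = 0$)
$Y{\left(E \right)} = \frac{9}{2}$ ($Y{\left(E \right)} = \frac{9}{2} + \frac{0 E^{2}}{2} = \frac{9}{2} + \frac{1}{2} \cdot 0 = \frac{9}{2} + 0 = \frac{9}{2}$)
$u{\left(B,h \right)} = 8 + 2 \sqrt{B^{2} + h^{2}}$
$\frac{u{\left(Y{\left(5 \right)},c{\left(-1,-4 \right)} \right)}}{163} = \frac{8 + 2 \sqrt{\left(\frac{9}{2}\right)^{2} + 0^{2}}}{163} = \left(8 + 2 \sqrt{\frac{81}{4} + 0}\right) \frac{1}{163} = \left(8 + 2 \sqrt{\frac{81}{4}}\right) \frac{1}{163} = \left(8 + 2 \cdot \frac{9}{2}\right) \frac{1}{163} = \left(8 + 9\right) \frac{1}{163} = 17 \cdot \frac{1}{163} = \frac{17}{163}$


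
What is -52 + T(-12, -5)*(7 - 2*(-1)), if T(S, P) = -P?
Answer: -7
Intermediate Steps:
-52 + T(-12, -5)*(7 - 2*(-1)) = -52 + (-1*(-5))*(7 - 2*(-1)) = -52 + 5*(7 + 2) = -52 + 5*9 = -52 + 45 = -7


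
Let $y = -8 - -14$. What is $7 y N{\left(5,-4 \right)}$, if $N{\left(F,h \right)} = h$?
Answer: $-168$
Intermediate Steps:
$y = 6$ ($y = -8 + 14 = 6$)
$7 y N{\left(5,-4 \right)} = 7 \cdot 6 \left(-4\right) = 42 \left(-4\right) = -168$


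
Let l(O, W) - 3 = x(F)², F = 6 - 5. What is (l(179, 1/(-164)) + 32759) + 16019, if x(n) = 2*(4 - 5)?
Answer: 48785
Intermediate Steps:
F = 1
x(n) = -2 (x(n) = 2*(-1) = -2)
l(O, W) = 7 (l(O, W) = 3 + (-2)² = 3 + 4 = 7)
(l(179, 1/(-164)) + 32759) + 16019 = (7 + 32759) + 16019 = 32766 + 16019 = 48785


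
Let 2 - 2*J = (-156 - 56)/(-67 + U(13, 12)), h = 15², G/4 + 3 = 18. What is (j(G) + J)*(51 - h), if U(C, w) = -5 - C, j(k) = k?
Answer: -883746/85 ≈ -10397.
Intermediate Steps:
G = 60 (G = -12 + 4*18 = -12 + 72 = 60)
h = 225
J = -21/85 (J = 1 - (-156 - 56)/(2*(-67 + (-5 - 1*13))) = 1 - (-106)/(-67 + (-5 - 13)) = 1 - (-106)/(-67 - 18) = 1 - (-106)/(-85) = 1 - (-106)*(-1)/85 = 1 - ½*212/85 = 1 - 106/85 = -21/85 ≈ -0.24706)
(j(G) + J)*(51 - h) = (60 - 21/85)*(51 - 1*225) = 5079*(51 - 225)/85 = (5079/85)*(-174) = -883746/85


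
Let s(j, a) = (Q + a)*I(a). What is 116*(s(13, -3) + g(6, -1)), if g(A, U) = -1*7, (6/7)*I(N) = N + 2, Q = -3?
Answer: 0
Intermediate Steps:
I(N) = 7/3 + 7*N/6 (I(N) = 7*(N + 2)/6 = 7*(2 + N)/6 = 7/3 + 7*N/6)
g(A, U) = -7
s(j, a) = (-3 + a)*(7/3 + 7*a/6)
116*(s(13, -3) + g(6, -1)) = 116*(7*(-3 - 3)*(2 - 3)/6 - 7) = 116*((7/6)*(-6)*(-1) - 7) = 116*(7 - 7) = 116*0 = 0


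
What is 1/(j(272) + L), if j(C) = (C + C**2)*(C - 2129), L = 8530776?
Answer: -1/129362616 ≈ -7.7302e-9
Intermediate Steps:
j(C) = (-2129 + C)*(C + C**2) (j(C) = (C + C**2)*(-2129 + C) = (-2129 + C)*(C + C**2))
1/(j(272) + L) = 1/(272*(-2129 + 272**2 - 2128*272) + 8530776) = 1/(272*(-2129 + 73984 - 578816) + 8530776) = 1/(272*(-506961) + 8530776) = 1/(-137893392 + 8530776) = 1/(-129362616) = -1/129362616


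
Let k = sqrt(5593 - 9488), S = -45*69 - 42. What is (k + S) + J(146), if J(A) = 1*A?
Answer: -3001 + I*sqrt(3895) ≈ -3001.0 + 62.41*I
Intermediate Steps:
J(A) = A
S = -3147 (S = -3105 - 42 = -3147)
k = I*sqrt(3895) (k = sqrt(-3895) = I*sqrt(3895) ≈ 62.41*I)
(k + S) + J(146) = (I*sqrt(3895) - 3147) + 146 = (-3147 + I*sqrt(3895)) + 146 = -3001 + I*sqrt(3895)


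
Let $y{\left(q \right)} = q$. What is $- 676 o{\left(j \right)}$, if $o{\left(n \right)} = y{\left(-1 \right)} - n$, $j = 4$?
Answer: $3380$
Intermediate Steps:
$o{\left(n \right)} = -1 - n$
$- 676 o{\left(j \right)} = - 676 \left(-1 - 4\right) = \left(-676\right) \left(-5\right) = 3380$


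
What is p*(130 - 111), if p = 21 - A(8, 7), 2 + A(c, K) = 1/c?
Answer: 3477/8 ≈ 434.63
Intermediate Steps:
A(c, K) = -2 + 1/c
p = 183/8 (p = 21 - (-2 + 1/8) = 21 - (-2 + ⅛) = 21 - 1*(-15/8) = 21 + 15/8 = 183/8 ≈ 22.875)
p*(130 - 111) = 183*(130 - 111)/8 = (183/8)*19 = 3477/8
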